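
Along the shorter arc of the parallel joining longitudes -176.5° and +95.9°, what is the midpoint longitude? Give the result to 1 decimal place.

Signed shortest Δλ from -176.5° to +95.9° is -87.6°.
Midpoint longitude = -176.5° + (-87.6°)/2 = -176.5° − 43.8° = -220.3°.
Normalise into (−180°, 180°]: +139.7°.
(The naïve average (-176.5 + +95.9)/2 = -40.3° is on the wrong side of the globe.)

+139.7°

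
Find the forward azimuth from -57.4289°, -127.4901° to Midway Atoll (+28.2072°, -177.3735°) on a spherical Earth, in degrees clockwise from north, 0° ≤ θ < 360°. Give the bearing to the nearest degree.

317°

Δλ = -177.3735 − -127.4901 = -49.8834°.
θ = atan2( sin Δλ · cos φ₂ , cos φ₁ · sin φ₂ − sin φ₁ · cos φ₂ · cos Δλ )
  = atan2(-0.67392, 0.73298) = -42.596° → normalised to [0°, 360°): 317.404°.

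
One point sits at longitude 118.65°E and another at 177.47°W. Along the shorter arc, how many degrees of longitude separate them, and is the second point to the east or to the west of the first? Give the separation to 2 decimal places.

Raw difference: -177.47 − 118.65 = -296.12°.
Normalise into (−180°, 180°]: -296.12° + 360° = 63.88°.
Positive ⇒ the second point lies to the east; separation 63.88°.

63.88° east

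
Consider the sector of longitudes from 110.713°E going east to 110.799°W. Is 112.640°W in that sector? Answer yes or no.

Yes

Band width going east from +110.713° to -110.799°: ((-110.799 − 110.713) mod 360) = 138.488°.
Offset of -112.640° east of the west edge: ((-112.640 − 110.713) mod 360) = 136.647°.
136.647° ≤ 138.488° ⇒ inside.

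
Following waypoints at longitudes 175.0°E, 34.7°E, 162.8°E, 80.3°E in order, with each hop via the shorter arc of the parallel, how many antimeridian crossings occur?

Leg 1: +175.0° → +34.7°, shortest Δλ = -140.3° (west) — does not cross 180°.
Leg 2: +34.7° → +162.8°, shortest Δλ = 128.1° (east) — does not cross 180°.
Leg 3: +162.8° → +80.3°, shortest Δλ = -82.5° (west) — does not cross 180°.
Total crossings: 0.

0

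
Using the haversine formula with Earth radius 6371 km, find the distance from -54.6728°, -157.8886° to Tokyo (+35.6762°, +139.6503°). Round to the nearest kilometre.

Δλ = 139.6503 − -157.8886 = 297.5389°; wrapped into (−180°, 180°]: -62.4611°.
Δφ = 35.6762 − -54.6728 = 90.3490°.
a = sin²(Δφ/2) + cos φ₁ · cos φ₂ · sin²(Δλ/2) = 0.629319.
c = 2·atan2(√a, √(1−a)) = 1.83241 rad → d = 6371·c ≈ 11674.27 km.

11674 km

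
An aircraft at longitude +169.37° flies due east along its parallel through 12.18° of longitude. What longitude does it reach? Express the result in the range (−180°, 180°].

-178.45°

Start at +169.37°; shift +12.18° → +181.55°.
+181.55° lies outside (−180°, 180°]; subtract 360° → -178.45°.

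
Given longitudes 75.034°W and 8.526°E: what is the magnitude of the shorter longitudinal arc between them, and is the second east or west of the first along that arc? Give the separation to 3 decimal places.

Raw difference: 8.526 − -75.034 = 83.56°.
Normalise into (−180°, 180°]: 83.56° stays 83.56°.
Positive ⇒ the second point lies to the east; separation 83.560°.

83.560° east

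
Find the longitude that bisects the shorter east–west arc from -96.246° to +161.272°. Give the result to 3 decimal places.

Signed shortest Δλ from -96.246° to +161.272° is -102.482°.
Midpoint longitude = -96.246° + (-102.482°)/2 = -96.246° − 51.241° = -147.487°.
(The naïve average (-96.246 + +161.272)/2 = 32.513° is on the wrong side of the globe.)

-147.487°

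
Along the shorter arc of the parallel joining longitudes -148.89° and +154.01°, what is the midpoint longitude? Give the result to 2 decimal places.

-177.44°

Signed shortest Δλ from -148.89° to +154.01° is -57.10°.
Midpoint longitude = -148.89° + (-57.10°)/2 = -148.89° − 28.55° = -177.44°.
(The naïve average (-148.89 + +154.01)/2 = 2.56° is on the wrong side of the globe.)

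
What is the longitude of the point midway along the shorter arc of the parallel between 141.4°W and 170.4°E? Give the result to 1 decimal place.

Signed shortest Δλ from -141.4° to +170.4° is -48.2°.
Midpoint longitude = -141.4° + (-48.2°)/2 = -141.4° − 24.1° = -165.5°.
(The naïve average (-141.4 + +170.4)/2 = 14.5° is on the wrong side of the globe.)

165.5°W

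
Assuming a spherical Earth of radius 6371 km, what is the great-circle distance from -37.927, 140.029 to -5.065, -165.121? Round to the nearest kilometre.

Δλ = -165.121 − 140.029 = -305.150°; wrapped into (−180°, 180°]: 54.850°.
Δφ = -5.065 − -37.927 = 32.862°.
a = sin²(Δφ/2) + cos φ₁ · cos φ₂ · sin²(Δλ/2) = 0.246692.
c = 2·atan2(√a, √(1−a)) = 1.03954 rad → d = 6371·c ≈ 6622.91 km.

6623 km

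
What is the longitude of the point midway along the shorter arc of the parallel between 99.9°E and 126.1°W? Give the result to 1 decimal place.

Signed shortest Δλ from +99.9° to -126.1° is +134.0°.
Midpoint longitude = +99.9° + (+134.0°)/2 = +99.9° + 67.0° = +166.9°.
(The naïve average (+99.9 + -126.1)/2 = -13.1° is on the wrong side of the globe.)

166.9°E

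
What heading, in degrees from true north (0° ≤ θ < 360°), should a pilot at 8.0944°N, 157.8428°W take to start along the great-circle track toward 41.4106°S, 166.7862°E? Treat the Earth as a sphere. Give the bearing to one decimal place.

210.4°

Δλ = 166.7862 − -157.8428 = 324.6290°; wrapped into (−180°, 180°]: -35.3710°.
θ = atan2( sin Δλ · cos φ₂ , cos φ₁ · sin φ₂ − sin φ₁ · cos φ₂ · cos Δλ )
  = atan2(-0.43414, -0.74097) = -149.633° → normalised to [0°, 360°): 210.367°.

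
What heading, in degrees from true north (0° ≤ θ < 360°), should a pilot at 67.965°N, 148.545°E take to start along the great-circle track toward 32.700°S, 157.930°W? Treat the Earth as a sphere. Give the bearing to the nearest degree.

135°

Δλ = -157.930 − 148.545 = -306.475°; wrapped into (−180°, 180°]: 53.525°.
θ = atan2( sin Δλ · cos φ₂ , cos φ₁ · sin φ₂ − sin φ₁ · cos φ₂ · cos Δλ )
  = atan2(0.67667, -0.66640) = 134.562° → normalised to [0°, 360°): 134.562°.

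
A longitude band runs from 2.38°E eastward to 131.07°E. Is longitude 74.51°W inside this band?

No

Band width going east from +2.38° to +131.07°: ((131.07 − 2.38) mod 360) = 128.69°.
Offset of -74.51° east of the west edge: ((-74.51 − 2.38) mod 360) = 283.11°.
283.11° > 128.69° ⇒ outside.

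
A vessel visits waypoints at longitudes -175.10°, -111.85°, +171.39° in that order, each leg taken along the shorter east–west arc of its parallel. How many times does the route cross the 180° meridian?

Leg 1: -175.10° → -111.85°, shortest Δλ = 63.25° (east) — does not cross 180°.
Leg 2: -111.85° → +171.39°, shortest Δλ = -76.76° (west) — crosses 180°.
Total crossings: 1.

1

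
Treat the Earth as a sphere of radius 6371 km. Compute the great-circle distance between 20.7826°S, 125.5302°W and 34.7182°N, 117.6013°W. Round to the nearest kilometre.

Δλ = -117.6013 − -125.5302 = 7.9289°.
Δφ = 34.7182 − -20.7826 = 55.5008°.
a = sin²(Δφ/2) + cos φ₁ · cos φ₂ · sin²(Δλ/2) = 0.220476.
c = 2·atan2(√a, √(1−a)) = 0.97756 rad → d = 6371·c ≈ 6228.03 km.

6228 km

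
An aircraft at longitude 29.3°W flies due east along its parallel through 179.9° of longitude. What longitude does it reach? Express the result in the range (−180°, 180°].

150.6°E

Start at -29.3°; shift +179.9° → +150.6°.
+150.6° already lies in (−180°, 180°].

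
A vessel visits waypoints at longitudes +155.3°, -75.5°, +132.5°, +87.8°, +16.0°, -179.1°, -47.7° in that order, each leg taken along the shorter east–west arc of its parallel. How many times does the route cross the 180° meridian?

Leg 1: +155.3° → -75.5°, shortest Δλ = 129.2° (east) — crosses 180°.
Leg 2: -75.5° → +132.5°, shortest Δλ = -152.0° (west) — crosses 180°.
Leg 3: +132.5° → +87.8°, shortest Δλ = -44.7° (west) — does not cross 180°.
Leg 4: +87.8° → +16.0°, shortest Δλ = -71.8° (west) — does not cross 180°.
Leg 5: +16.0° → -179.1°, shortest Δλ = 164.9° (east) — crosses 180°.
Leg 6: -179.1° → -47.7°, shortest Δλ = 131.4° (east) — does not cross 180°.
Total crossings: 3.

3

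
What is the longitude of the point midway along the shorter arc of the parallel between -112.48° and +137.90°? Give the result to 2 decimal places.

-167.29°

Signed shortest Δλ from -112.48° to +137.90° is -109.62°.
Midpoint longitude = -112.48° + (-109.62°)/2 = -112.48° − 54.81° = -167.29°.
(The naïve average (-112.48 + +137.90)/2 = 12.71° is on the wrong side of the globe.)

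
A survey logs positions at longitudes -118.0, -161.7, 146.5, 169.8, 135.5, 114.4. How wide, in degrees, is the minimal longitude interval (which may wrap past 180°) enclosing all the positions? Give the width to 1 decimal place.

Sort the longitudes: -161.7°, -118.0°, +114.4°, +135.5°, +146.5°, +169.8°.
Eastward gaps between consecutive values (wrapping around): 43.7°, 232.4°, 21.1°, 11.0°, 23.3°, 28.5°.
Largest gap = 232.4° ⇒ minimal covering band is its complement: 360° − 232.4° = 127.6°.
Band runs from +114.4° eastward to -118.0°, crossing the antimeridian.

127.6°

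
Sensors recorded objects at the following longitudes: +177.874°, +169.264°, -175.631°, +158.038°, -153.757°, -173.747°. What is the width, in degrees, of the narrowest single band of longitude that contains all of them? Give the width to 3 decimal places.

48.205°

Sort the longitudes: -175.631°, -173.747°, -153.757°, +158.038°, +169.264°, +177.874°.
Eastward gaps between consecutive values (wrapping around): 1.884°, 19.990°, 311.795°, 11.226°, 8.610°, 6.495°.
Largest gap = 311.795° ⇒ minimal covering band is its complement: 360° − 311.795° = 48.205°.
Band runs from +158.038° eastward to -153.757°, crossing the antimeridian.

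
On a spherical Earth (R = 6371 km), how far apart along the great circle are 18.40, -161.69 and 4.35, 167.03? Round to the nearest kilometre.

3740 km

Δλ = 167.03 − -161.69 = 328.72°; wrapped into (−180°, 180°]: -31.28°.
Δφ = 4.35 − 18.40 = -14.05°.
a = sin²(Δφ/2) + cos φ₁ · cos φ₂ · sin²(Δλ/2) = 0.083723.
c = 2·atan2(√a, √(1−a)) = 0.58710 rad → d = 6371·c ≈ 3740.39 km.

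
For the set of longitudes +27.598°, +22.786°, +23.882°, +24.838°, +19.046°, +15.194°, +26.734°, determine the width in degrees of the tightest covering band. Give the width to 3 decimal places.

12.404°

Sort the longitudes: +15.194°, +19.046°, +22.786°, +23.882°, +24.838°, +26.734°, +27.598°.
Eastward gaps between consecutive values (wrapping around): 3.852°, 3.740°, 1.096°, 0.956°, 1.896°, 0.864°, 347.596°.
Largest gap = 347.596° ⇒ minimal covering band is its complement: 360° − 347.596° = 12.404°.
Band runs from +15.194° eastward to +27.598°.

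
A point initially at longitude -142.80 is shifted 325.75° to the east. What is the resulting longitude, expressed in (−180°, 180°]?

Start at -142.80°; shift +325.75° → +182.95°.
+182.95° lies outside (−180°, 180°]; subtract 360° → -177.05°.

-177.05°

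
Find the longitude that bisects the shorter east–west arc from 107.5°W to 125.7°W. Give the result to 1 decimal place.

116.6°W

Signed shortest Δλ from -107.5° to -125.7° is -18.2°.
Midpoint longitude = -107.5° + (-18.2°)/2 = -107.5° − 9.1° = -116.6°.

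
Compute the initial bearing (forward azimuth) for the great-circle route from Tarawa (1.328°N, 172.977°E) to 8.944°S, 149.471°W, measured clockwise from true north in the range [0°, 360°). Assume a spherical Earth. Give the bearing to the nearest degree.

106°

Δλ = -149.471 − 172.977 = -322.448°; wrapped into (−180°, 180°]: 37.552°.
θ = atan2( sin Δλ · cos φ₂ , cos φ₁ · sin φ₂ − sin φ₁ · cos φ₂ · cos Δλ )
  = atan2(0.60207, -0.17358) = 106.082° → normalised to [0°, 360°): 106.082°.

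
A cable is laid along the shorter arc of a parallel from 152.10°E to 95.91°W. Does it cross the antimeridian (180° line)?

Yes

Naïve |-95.91 − 152.10| = 248.01° > 180°, so the shorter arc goes the other way round — across 180°.
Signed shortest Δλ = ((-95.91 − 152.10 + 180) mod 360) − 180 = 111.99°.
Going east by 111.99° from +152.10° passes through 180° before reaching -95.91°.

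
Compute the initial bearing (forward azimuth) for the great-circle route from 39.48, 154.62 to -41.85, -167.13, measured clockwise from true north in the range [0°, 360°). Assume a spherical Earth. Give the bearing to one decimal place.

152.5°

Δλ = -167.13 − 154.62 = -321.75°; wrapped into (−180°, 180°]: 38.25°.
θ = atan2( sin Δλ · cos φ₂ , cos φ₁ · sin φ₂ − sin φ₁ · cos φ₂ · cos Δλ )
  = atan2(0.46116, -0.88690) = 152.527° → normalised to [0°, 360°): 152.527°.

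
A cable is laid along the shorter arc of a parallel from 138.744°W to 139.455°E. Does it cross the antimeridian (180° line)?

Naïve |139.455 − -138.744| = 278.199° > 180°, so the shorter arc goes the other way round — across 180°.
Signed shortest Δλ = ((139.455 − -138.744 + 180) mod 360) − 180 = -81.801°.
Going west by 81.801° from -138.744° passes through 180° before reaching +139.455°.

Yes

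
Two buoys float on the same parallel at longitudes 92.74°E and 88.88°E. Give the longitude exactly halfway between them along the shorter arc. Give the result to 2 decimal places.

Signed shortest Δλ from +92.74° to +88.88° is -3.86°.
Midpoint longitude = +92.74° + (-3.86°)/2 = +92.74° − 1.93° = +90.81°.

90.81°E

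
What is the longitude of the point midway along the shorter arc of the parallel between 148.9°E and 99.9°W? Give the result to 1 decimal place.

155.5°W

Signed shortest Δλ from +148.9° to -99.9° is +111.2°.
Midpoint longitude = +148.9° + (+111.2°)/2 = +148.9° + 55.6° = +204.5°.
Normalise into (−180°, 180°]: -155.5°.
(The naïve average (+148.9 + -99.9)/2 = 24.5° is on the wrong side of the globe.)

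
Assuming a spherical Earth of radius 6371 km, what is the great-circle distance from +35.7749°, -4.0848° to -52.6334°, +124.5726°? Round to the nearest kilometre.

Δλ = 124.5726 − -4.0848 = 128.6574°.
Δφ = -52.6334 − 35.7749 = -88.4083°.
a = sin²(Δφ/2) + cos φ₁ · cos φ₂ · sin²(Δλ/2) = 0.886104.
c = 2·atan2(√a, √(1−a)) = 2.45310 rad → d = 6371·c ≈ 15628.73 km.

15629 km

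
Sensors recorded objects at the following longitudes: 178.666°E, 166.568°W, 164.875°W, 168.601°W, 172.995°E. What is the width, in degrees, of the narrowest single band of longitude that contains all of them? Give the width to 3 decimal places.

Sort the longitudes: -168.601°, -166.568°, -164.875°, +172.995°, +178.666°.
Eastward gaps between consecutive values (wrapping around): 2.033°, 1.693°, 337.870°, 5.671°, 12.733°.
Largest gap = 337.870° ⇒ minimal covering band is its complement: 360° − 337.870° = 22.130°.
Band runs from +172.995° eastward to -164.875°, crossing the antimeridian.

22.130°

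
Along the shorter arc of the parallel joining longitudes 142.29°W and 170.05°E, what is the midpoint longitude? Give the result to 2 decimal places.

166.12°W

Signed shortest Δλ from -142.29° to +170.05° is -47.66°.
Midpoint longitude = -142.29° + (-47.66°)/2 = -142.29° − 23.83° = -166.12°.
(The naïve average (-142.29 + +170.05)/2 = 13.88° is on the wrong side of the globe.)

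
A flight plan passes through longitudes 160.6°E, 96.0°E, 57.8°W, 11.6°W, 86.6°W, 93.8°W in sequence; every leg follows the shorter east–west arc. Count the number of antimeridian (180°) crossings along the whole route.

Leg 1: +160.6° → +96.0°, shortest Δλ = -64.6° (west) — does not cross 180°.
Leg 2: +96.0° → -57.8°, shortest Δλ = -153.8° (west) — does not cross 180°.
Leg 3: -57.8° → -11.6°, shortest Δλ = 46.2° (east) — does not cross 180°.
Leg 4: -11.6° → -86.6°, shortest Δλ = -75.0° (west) — does not cross 180°.
Leg 5: -86.6° → -93.8°, shortest Δλ = -7.2° (west) — does not cross 180°.
Total crossings: 0.

0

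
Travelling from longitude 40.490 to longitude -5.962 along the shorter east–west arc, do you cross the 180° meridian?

Signed shortest Δλ = ((-5.962 − 40.490 + 180) mod 360) − 180 = -46.452°.
Going west by 46.452° from +40.490° reaches -5.962° without touching 180°.

No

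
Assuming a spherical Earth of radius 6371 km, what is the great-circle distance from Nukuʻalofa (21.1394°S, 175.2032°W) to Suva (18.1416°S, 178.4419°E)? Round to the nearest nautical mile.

Δλ = 178.4419 − -175.2032 = 353.6451°; wrapped into (−180°, 180°]: -6.3549°.
Δφ = -18.1416 − -21.1394 = 2.9978°.
a = sin²(Δφ/2) + cos φ₁ · cos φ₂ · sin²(Δλ/2) = 0.003407.
c = 2·atan2(√a, √(1−a)) = 0.11681 rad → d = 6371·c ≈ 744.21 km ≈ 401.84 nmi.

402 nmi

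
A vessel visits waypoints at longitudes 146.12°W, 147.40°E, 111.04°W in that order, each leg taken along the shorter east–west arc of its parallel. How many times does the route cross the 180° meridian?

Leg 1: -146.12° → +147.40°, shortest Δλ = -66.48° (west) — crosses 180°.
Leg 2: +147.40° → -111.04°, shortest Δλ = 101.56° (east) — crosses 180°.
Total crossings: 2.

2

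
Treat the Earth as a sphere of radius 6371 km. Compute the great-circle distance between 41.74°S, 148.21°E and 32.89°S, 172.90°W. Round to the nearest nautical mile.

Δλ = -172.90 − 148.21 = -321.11°; wrapped into (−180°, 180°]: 38.89°.
Δφ = -32.89 − -41.74 = 8.85°.
a = sin²(Δφ/2) + cos φ₁ · cos φ₂ · sin²(Δλ/2) = 0.075392.
c = 2·atan2(√a, √(1−a)) = 0.55630 rad → d = 6371·c ≈ 3544.17 km ≈ 1913.70 nmi.

1914 nmi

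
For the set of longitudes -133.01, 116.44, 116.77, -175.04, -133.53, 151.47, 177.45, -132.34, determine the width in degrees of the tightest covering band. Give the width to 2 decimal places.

Sort the longitudes: -175.04°, -133.53°, -133.01°, -132.34°, +116.44°, +116.77°, +151.47°, +177.45°.
Eastward gaps between consecutive values (wrapping around): 41.51°, 0.52°, 0.67°, 248.78°, 0.33°, 34.70°, 25.98°, 7.51°.
Largest gap = 248.78° ⇒ minimal covering band is its complement: 360° − 248.78° = 111.22°.
Band runs from +116.44° eastward to -132.34°, crossing the antimeridian.

111.22°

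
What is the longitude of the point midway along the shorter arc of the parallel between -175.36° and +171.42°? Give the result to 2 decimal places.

Signed shortest Δλ from -175.36° to +171.42° is -13.22°.
Midpoint longitude = -175.36° + (-13.22°)/2 = -175.36° − 6.61° = -181.97°.
Normalise into (−180°, 180°]: +178.03°.
(The naïve average (-175.36 + +171.42)/2 = -1.97° is on the wrong side of the globe.)

+178.03°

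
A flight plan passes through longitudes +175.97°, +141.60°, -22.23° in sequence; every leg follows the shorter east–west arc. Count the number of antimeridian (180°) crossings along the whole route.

Leg 1: +175.97° → +141.60°, shortest Δλ = -34.37° (west) — does not cross 180°.
Leg 2: +141.60° → -22.23°, shortest Δλ = -163.83° (west) — does not cross 180°.
Total crossings: 0.

0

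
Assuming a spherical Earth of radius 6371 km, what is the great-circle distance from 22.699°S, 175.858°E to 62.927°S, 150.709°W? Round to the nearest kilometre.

Δλ = -150.709 − 175.858 = -326.567°; wrapped into (−180°, 180°]: 33.433°.
Δφ = -62.927 − -22.699 = -40.228°.
a = sin²(Δφ/2) + cos φ₁ · cos φ₂ · sin²(Δλ/2) = 0.152998.
c = 2·atan2(√a, √(1−a)) = 0.80376 rad → d = 6371·c ≈ 5120.76 km.

5121 km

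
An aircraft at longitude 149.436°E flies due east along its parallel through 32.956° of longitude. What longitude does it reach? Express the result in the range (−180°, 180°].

Start at +149.436°; shift +32.956° → +182.392°.
+182.392° lies outside (−180°, 180°]; subtract 360° → -177.608°.

177.608°W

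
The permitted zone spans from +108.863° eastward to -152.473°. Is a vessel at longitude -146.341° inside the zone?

Band width going east from +108.863° to -152.473°: ((-152.473 − 108.863) mod 360) = 98.664°.
Offset of -146.341° east of the west edge: ((-146.341 − 108.863) mod 360) = 104.796°.
104.796° > 98.664° ⇒ outside.

No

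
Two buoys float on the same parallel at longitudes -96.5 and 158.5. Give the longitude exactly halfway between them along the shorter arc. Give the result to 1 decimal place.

-149.0°

Signed shortest Δλ from -96.5° to +158.5° is -105.0°.
Midpoint longitude = -96.5° + (-105.0°)/2 = -96.5° − 52.5° = -149.0°.
(The naïve average (-96.5 + +158.5)/2 = 31.0° is on the wrong side of the globe.)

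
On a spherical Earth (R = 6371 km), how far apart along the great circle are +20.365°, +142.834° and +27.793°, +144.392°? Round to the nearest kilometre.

Δλ = 144.392 − 142.834 = 1.558°.
Δφ = 27.793 − 20.365 = 7.428°.
a = sin²(Δφ/2) + cos φ₁ · cos φ₂ · sin²(Δλ/2) = 0.004349.
c = 2·atan2(√a, √(1−a)) = 0.13199 rad → d = 6371·c ≈ 840.93 km.

841 km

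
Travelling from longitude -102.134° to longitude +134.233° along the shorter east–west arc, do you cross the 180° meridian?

Naïve |134.233 − -102.134| = 236.367° > 180°, so the shorter arc goes the other way round — across 180°.
Signed shortest Δλ = ((134.233 − -102.134 + 180) mod 360) − 180 = -123.633°.
Going west by 123.633° from -102.134° passes through 180° before reaching +134.233°.

Yes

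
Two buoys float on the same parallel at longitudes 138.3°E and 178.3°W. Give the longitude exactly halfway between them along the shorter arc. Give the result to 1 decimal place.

Signed shortest Δλ from +138.3° to -178.3° is +43.4°.
Midpoint longitude = +138.3° + (+43.4°)/2 = +138.3° + 21.7° = +160.0°.
(The naïve average (+138.3 + -178.3)/2 = -20.0° is on the wrong side of the globe.)

160.0°E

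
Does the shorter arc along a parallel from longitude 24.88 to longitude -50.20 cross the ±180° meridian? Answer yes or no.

Signed shortest Δλ = ((-50.20 − 24.88 + 180) mod 360) − 180 = -75.08°.
Going west by 75.08° from +24.88° reaches -50.20° without touching 180°.

No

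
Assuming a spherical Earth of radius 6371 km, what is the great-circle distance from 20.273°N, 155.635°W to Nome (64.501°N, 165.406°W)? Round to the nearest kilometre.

Δλ = -165.406 − -155.635 = -9.771°.
Δφ = 64.501 − 20.273 = 44.228°.
a = sin²(Δφ/2) + cos φ₁ · cos φ₂ · sin²(Δλ/2) = 0.144644.
c = 2·atan2(√a, √(1−a)) = 0.78029 rad → d = 6371·c ≈ 4971.21 km.

4971 km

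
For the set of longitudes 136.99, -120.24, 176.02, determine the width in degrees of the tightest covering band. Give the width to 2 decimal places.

102.77°

Sort the longitudes: -120.24°, +136.99°, +176.02°.
Eastward gaps between consecutive values (wrapping around): 257.23°, 39.03°, 63.74°.
Largest gap = 257.23° ⇒ minimal covering band is its complement: 360° − 257.23° = 102.77°.
Band runs from +136.99° eastward to -120.24°, crossing the antimeridian.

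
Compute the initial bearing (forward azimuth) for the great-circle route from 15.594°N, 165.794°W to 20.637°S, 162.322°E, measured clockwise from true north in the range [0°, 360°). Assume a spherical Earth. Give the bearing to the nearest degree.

Δλ = 162.322 − -165.794 = 328.116°; wrapped into (−180°, 180°]: -31.884°.
θ = atan2( sin Δλ · cos φ₂ , cos φ₁ · sin φ₂ − sin φ₁ · cos φ₂ · cos Δλ )
  = atan2(-0.49431, -0.55309) = -138.212° → normalised to [0°, 360°): 221.788°.

222°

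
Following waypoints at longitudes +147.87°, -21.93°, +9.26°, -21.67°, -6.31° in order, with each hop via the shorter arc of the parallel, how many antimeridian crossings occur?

0

Leg 1: +147.87° → -21.93°, shortest Δλ = -169.8° (west) — does not cross 180°.
Leg 2: -21.93° → +9.26°, shortest Δλ = 31.19° (east) — does not cross 180°.
Leg 3: +9.26° → -21.67°, shortest Δλ = -30.93° (west) — does not cross 180°.
Leg 4: -21.67° → -6.31°, shortest Δλ = 15.36° (east) — does not cross 180°.
Total crossings: 0.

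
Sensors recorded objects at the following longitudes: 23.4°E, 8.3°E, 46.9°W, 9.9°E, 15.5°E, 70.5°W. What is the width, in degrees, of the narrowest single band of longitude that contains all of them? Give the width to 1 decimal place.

Sort the longitudes: -70.5°, -46.9°, +8.3°, +9.9°, +15.5°, +23.4°.
Eastward gaps between consecutive values (wrapping around): 23.6°, 55.2°, 1.6°, 5.6°, 7.9°, 266.1°.
Largest gap = 266.1° ⇒ minimal covering band is its complement: 360° − 266.1° = 93.9°.
Band runs from -70.5° eastward to +23.4°.

93.9°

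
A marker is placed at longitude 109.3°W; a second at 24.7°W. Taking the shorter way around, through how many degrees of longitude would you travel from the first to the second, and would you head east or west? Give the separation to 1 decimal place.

84.6° east

Raw difference: -24.7 − -109.3 = 84.6°.
Normalise into (−180°, 180°]: 84.6° stays 84.6°.
Positive ⇒ the second point lies to the east; separation 84.6°.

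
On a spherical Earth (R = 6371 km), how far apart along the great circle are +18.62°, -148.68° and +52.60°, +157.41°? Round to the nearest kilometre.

5966 km

Δλ = 157.41 − -148.68 = 306.09°; wrapped into (−180°, 180°]: -53.91°.
Δφ = 52.60 − 18.62 = 33.98°.
a = sin²(Δφ/2) + cos φ₁ · cos φ₂ · sin²(Δλ/2) = 0.203650.
c = 2·atan2(√a, √(1−a)) = 0.93639 rad → d = 6371·c ≈ 5965.74 km.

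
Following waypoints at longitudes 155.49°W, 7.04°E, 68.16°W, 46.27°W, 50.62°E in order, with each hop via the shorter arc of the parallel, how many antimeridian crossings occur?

0

Leg 1: -155.49° → +7.04°, shortest Δλ = 162.53° (east) — does not cross 180°.
Leg 2: +7.04° → -68.16°, shortest Δλ = -75.2° (west) — does not cross 180°.
Leg 3: -68.16° → -46.27°, shortest Δλ = 21.89° (east) — does not cross 180°.
Leg 4: -46.27° → +50.62°, shortest Δλ = 96.89° (east) — does not cross 180°.
Total crossings: 0.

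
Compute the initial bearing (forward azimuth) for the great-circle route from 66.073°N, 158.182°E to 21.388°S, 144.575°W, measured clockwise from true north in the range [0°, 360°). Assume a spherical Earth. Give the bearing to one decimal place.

Δλ = -144.575 − 158.182 = -302.757°; wrapped into (−180°, 180°]: 57.243°.
θ = atan2( sin Δλ · cos φ₂ , cos φ₁ · sin φ₂ − sin φ₁ · cos φ₂ · cos Δλ )
  = atan2(0.78306, -0.60842) = 127.847° → normalised to [0°, 360°): 127.847°.

127.8°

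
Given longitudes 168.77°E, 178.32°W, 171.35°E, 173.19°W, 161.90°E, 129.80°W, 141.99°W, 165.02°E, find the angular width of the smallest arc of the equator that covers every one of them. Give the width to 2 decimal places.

68.30°

Sort the longitudes: -178.32°, -173.19°, -141.99°, -129.80°, +161.90°, +165.02°, +168.77°, +171.35°.
Eastward gaps between consecutive values (wrapping around): 5.13°, 31.20°, 12.19°, 291.70°, 3.12°, 3.75°, 2.58°, 10.33°.
Largest gap = 291.70° ⇒ minimal covering band is its complement: 360° − 291.70° = 68.30°.
Band runs from +161.90° eastward to -129.80°, crossing the antimeridian.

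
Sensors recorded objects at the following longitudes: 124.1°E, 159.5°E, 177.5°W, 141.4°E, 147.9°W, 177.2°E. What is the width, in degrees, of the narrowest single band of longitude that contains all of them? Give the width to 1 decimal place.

88.0°

Sort the longitudes: -177.5°, -147.9°, +124.1°, +141.4°, +159.5°, +177.2°.
Eastward gaps between consecutive values (wrapping around): 29.6°, 272.0°, 17.3°, 18.1°, 17.7°, 5.3°.
Largest gap = 272.0° ⇒ minimal covering band is its complement: 360° − 272.0° = 88.0°.
Band runs from +124.1° eastward to -147.9°, crossing the antimeridian.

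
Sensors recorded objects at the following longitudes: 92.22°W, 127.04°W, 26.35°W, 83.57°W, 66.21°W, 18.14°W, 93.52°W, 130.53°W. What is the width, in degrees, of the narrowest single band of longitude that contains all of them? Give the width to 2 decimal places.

112.39°

Sort the longitudes: -130.53°, -127.04°, -93.52°, -92.22°, -83.57°, -66.21°, -26.35°, -18.14°.
Eastward gaps between consecutive values (wrapping around): 3.49°, 33.52°, 1.30°, 8.65°, 17.36°, 39.86°, 8.21°, 247.61°.
Largest gap = 247.61° ⇒ minimal covering band is its complement: 360° − 247.61° = 112.39°.
Band runs from -130.53° eastward to -18.14°.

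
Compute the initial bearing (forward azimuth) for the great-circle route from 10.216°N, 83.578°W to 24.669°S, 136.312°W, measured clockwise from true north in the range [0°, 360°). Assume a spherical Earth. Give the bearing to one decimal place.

Δλ = -136.312 − -83.578 = -52.734°.
θ = atan2( sin Δλ · cos φ₂ , cos φ₁ · sin φ₂ − sin φ₁ · cos φ₂ · cos Δλ )
  = atan2(-0.72320, -0.50835) = -125.104° → normalised to [0°, 360°): 234.896°.

234.9°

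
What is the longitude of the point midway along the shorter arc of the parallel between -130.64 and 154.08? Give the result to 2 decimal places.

Signed shortest Δλ from -130.64° to +154.08° is -75.28°.
Midpoint longitude = -130.64° + (-75.28°)/2 = -130.64° − 37.64° = -168.28°.
(The naïve average (-130.64 + +154.08)/2 = 11.72° is on the wrong side of the globe.)

-168.28°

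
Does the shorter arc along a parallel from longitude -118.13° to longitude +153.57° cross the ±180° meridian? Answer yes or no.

Yes

Naïve |153.57 − -118.13| = 271.7° > 180°, so the shorter arc goes the other way round — across 180°.
Signed shortest Δλ = ((153.57 − -118.13 + 180) mod 360) − 180 = -88.3°.
Going west by 88.3° from -118.13° passes through 180° before reaching +153.57°.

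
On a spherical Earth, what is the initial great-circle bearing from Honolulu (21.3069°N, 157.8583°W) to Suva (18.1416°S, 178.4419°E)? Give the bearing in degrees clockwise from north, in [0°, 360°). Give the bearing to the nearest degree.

Δλ = 178.4419 − -157.8583 = 336.3002°; wrapped into (−180°, 180°]: -23.6998°.
θ = atan2( sin Δλ · cos φ₂ , cos φ₁ · sin φ₂ − sin φ₁ · cos φ₂ · cos Δλ )
  = atan2(-0.38196, -0.60626) = -147.788° → normalised to [0°, 360°): 212.212°.

212°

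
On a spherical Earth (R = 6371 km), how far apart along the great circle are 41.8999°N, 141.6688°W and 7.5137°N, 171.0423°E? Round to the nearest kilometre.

6004 km

Δλ = 171.0423 − -141.6688 = 312.7111°; wrapped into (−180°, 180°]: -47.2889°.
Δφ = 7.5137 − 41.8999 = -34.3862°.
a = sin²(Δφ/2) + cos φ₁ · cos φ₂ · sin²(Δλ/2) = 0.206069.
c = 2·atan2(√a, √(1−a)) = 0.94238 rad → d = 6371·c ≈ 6003.92 km.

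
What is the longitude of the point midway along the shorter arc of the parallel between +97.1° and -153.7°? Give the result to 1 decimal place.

+151.7°

Signed shortest Δλ from +97.1° to -153.7° is +109.2°.
Midpoint longitude = +97.1° + (+109.2°)/2 = +97.1° + 54.6° = +151.7°.
(The naïve average (+97.1 + -153.7)/2 = -28.3° is on the wrong side of the globe.)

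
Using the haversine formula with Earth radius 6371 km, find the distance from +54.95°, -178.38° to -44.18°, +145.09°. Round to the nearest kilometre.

Δλ = 145.09 − -178.38 = 323.47°; wrapped into (−180°, 180°]: -36.53°.
Δφ = -44.18 − 54.95 = -99.13°.
a = sin²(Δφ/2) + cos φ₁ · cos φ₂ · sin²(Δλ/2) = 0.619793.
c = 2·atan2(√a, √(1−a)) = 1.81274 rad → d = 6371·c ≈ 11548.94 km.

11549 km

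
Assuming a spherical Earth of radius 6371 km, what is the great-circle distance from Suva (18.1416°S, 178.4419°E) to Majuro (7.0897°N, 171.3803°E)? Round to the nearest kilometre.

2911 km

Δλ = 171.3803 − 178.4419 = -7.0616°.
Δφ = 7.0897 − -18.1416 = 25.2313°.
a = sin²(Δφ/2) + cos φ₁ · cos φ₂ · sin²(Δλ/2) = 0.051279.
c = 2·atan2(√a, √(1−a)) = 0.45686 rad → d = 6371·c ≈ 2910.67 km.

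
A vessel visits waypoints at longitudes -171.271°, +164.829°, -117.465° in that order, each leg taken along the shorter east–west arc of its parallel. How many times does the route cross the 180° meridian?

2

Leg 1: -171.271° → +164.829°, shortest Δλ = -23.9° (west) — crosses 180°.
Leg 2: +164.829° → -117.465°, shortest Δλ = 77.706° (east) — crosses 180°.
Total crossings: 2.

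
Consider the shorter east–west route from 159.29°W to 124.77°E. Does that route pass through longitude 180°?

Yes

Naïve |124.77 − -159.29| = 284.06° > 180°, so the shorter arc goes the other way round — across 180°.
Signed shortest Δλ = ((124.77 − -159.29 + 180) mod 360) − 180 = -75.94°.
Going west by 75.94° from -159.29° passes through 180° before reaching +124.77°.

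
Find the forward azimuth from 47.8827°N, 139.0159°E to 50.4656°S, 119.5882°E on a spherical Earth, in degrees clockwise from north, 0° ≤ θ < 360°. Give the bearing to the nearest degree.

192°

Δλ = 119.5882 − 139.0159 = -19.4277°.
θ = atan2( sin Δλ · cos φ₂ , cos φ₁ · sin φ₂ − sin φ₁ · cos φ₂ · cos Δλ )
  = atan2(-0.21172, -0.96252) = -167.594° → normalised to [0°, 360°): 192.406°.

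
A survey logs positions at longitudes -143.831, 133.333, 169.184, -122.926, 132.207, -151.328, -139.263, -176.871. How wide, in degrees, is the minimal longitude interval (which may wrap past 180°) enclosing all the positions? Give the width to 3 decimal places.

Sort the longitudes: -176.871°, -151.328°, -143.831°, -139.263°, -122.926°, +132.207°, +133.333°, +169.184°.
Eastward gaps between consecutive values (wrapping around): 25.543°, 7.497°, 4.568°, 16.337°, 255.133°, 1.126°, 35.851°, 13.945°.
Largest gap = 255.133° ⇒ minimal covering band is its complement: 360° − 255.133° = 104.867°.
Band runs from +132.207° eastward to -122.926°, crossing the antimeridian.

104.867°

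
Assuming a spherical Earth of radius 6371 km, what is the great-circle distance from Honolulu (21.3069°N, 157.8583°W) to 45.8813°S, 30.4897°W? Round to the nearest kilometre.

14553 km

Δλ = -30.4897 − -157.8583 = 127.3686°.
Δφ = -45.8813 − 21.3069 = -67.1882°.
a = sin²(Δφ/2) + cos φ₁ · cos φ₂ · sin²(Δλ/2) = 0.827249.
c = 2·atan2(√a, √(1−a)) = 2.28431 rad → d = 6371·c ≈ 14553.37 km.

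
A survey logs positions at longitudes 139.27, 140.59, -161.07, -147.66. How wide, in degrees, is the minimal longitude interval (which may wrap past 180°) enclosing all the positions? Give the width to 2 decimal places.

73.07°

Sort the longitudes: -161.07°, -147.66°, +139.27°, +140.59°.
Eastward gaps between consecutive values (wrapping around): 13.41°, 286.93°, 1.32°, 58.34°.
Largest gap = 286.93° ⇒ minimal covering band is its complement: 360° − 286.93° = 73.07°.
Band runs from +139.27° eastward to -147.66°, crossing the antimeridian.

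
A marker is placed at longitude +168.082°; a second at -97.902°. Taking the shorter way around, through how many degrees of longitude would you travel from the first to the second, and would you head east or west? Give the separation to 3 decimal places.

94.016° east

Raw difference: -97.902 − 168.082 = -265.984°.
Normalise into (−180°, 180°]: -265.984° + 360° = 94.016°.
Positive ⇒ the second point lies to the east; separation 94.016°.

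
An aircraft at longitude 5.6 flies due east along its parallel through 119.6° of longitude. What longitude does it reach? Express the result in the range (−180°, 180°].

+125.2°

Start at +5.6°; shift +119.6° → +125.2°.
+125.2° already lies in (−180°, 180°].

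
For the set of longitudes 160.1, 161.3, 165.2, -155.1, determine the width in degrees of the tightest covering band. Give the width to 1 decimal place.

44.8°

Sort the longitudes: -155.1°, +160.1°, +161.3°, +165.2°.
Eastward gaps between consecutive values (wrapping around): 315.2°, 1.2°, 3.9°, 39.7°.
Largest gap = 315.2° ⇒ minimal covering band is its complement: 360° − 315.2° = 44.8°.
Band runs from +160.1° eastward to -155.1°, crossing the antimeridian.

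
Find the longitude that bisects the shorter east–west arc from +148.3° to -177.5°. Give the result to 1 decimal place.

+165.4°

Signed shortest Δλ from +148.3° to -177.5° is +34.2°.
Midpoint longitude = +148.3° + (+34.2°)/2 = +148.3° + 17.1° = +165.4°.
(The naïve average (+148.3 + -177.5)/2 = -14.6° is on the wrong side of the globe.)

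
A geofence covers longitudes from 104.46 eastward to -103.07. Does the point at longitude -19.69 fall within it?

Band width going east from +104.46° to -103.07°: ((-103.07 − 104.46) mod 360) = 152.47°.
Offset of -19.69° east of the west edge: ((-19.69 − 104.46) mod 360) = 235.85°.
235.85° > 152.47° ⇒ outside.

No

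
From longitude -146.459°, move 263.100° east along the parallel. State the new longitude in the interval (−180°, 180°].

+116.641°

Start at -146.459°; shift +263.100° → +116.641°.
+116.641° already lies in (−180°, 180°].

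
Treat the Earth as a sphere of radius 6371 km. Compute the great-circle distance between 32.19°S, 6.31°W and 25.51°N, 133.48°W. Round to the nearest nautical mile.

Δλ = -133.48 − -6.31 = -127.17°.
Δφ = 25.51 − -32.19 = 57.70°.
a = sin²(Δφ/2) + cos φ₁ · cos φ₂ · sin²(Δλ/2) = 0.845446.
c = 2·atan2(√a, √(1−a)) = 2.33352 rad → d = 6371·c ≈ 14866.85 km ≈ 8027.46 nmi.

8027 nmi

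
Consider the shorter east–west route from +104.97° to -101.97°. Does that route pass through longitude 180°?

Naïve |-101.97 − 104.97| = 206.94° > 180°, so the shorter arc goes the other way round — across 180°.
Signed shortest Δλ = ((-101.97 − 104.97 + 180) mod 360) − 180 = 153.06°.
Going east by 153.06° from +104.97° passes through 180° before reaching -101.97°.

Yes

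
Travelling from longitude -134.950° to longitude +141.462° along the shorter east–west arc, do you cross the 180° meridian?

Naïve |141.462 − -134.950| = 276.412° > 180°, so the shorter arc goes the other way round — across 180°.
Signed shortest Δλ = ((141.462 − -134.950 + 180) mod 360) − 180 = -83.588°.
Going west by 83.588° from -134.950° passes through 180° before reaching +141.462°.

Yes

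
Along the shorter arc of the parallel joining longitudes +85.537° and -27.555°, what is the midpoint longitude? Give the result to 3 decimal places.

Signed shortest Δλ from +85.537° to -27.555° is -113.092°.
Midpoint longitude = +85.537° + (-113.092°)/2 = +85.537° − 56.546° = +28.991°.

+28.991°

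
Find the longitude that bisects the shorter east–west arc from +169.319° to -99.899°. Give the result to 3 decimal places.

-145.290°

Signed shortest Δλ from +169.319° to -99.899° is +90.782°.
Midpoint longitude = +169.319° + (+90.782°)/2 = +169.319° + 45.391° = +214.710°.
Normalise into (−180°, 180°]: -145.290°.
(The naïve average (+169.319 + -99.899)/2 = 34.71° is on the wrong side of the globe.)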